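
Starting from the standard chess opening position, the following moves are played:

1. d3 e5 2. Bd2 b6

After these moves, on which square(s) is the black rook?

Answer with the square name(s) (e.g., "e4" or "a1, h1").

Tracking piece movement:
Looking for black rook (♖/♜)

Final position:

  a b c d e f g h
  ─────────────────
8│♜ ♞ ♝ ♛ ♚ ♝ ♞ ♜│8
7│♟ · ♟ ♟ · ♟ ♟ ♟│7
6│· ♟ · · · · · ·│6
5│· · · · ♟ · · ·│5
4│· · · · · · · ·│4
3│· · · ♙ · · · ·│3
2│♙ ♙ ♙ ♗ ♙ ♙ ♙ ♙│2
1│♖ ♘ · ♕ ♔ ♗ ♘ ♖│1
  ─────────────────
  a b c d e f g h


a8, h8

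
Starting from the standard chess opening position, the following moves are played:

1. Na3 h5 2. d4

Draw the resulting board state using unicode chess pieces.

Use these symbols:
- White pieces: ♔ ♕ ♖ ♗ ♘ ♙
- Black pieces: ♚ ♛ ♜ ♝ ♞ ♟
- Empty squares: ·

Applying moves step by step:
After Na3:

♜ ♞ ♝ ♛ ♚ ♝ ♞ ♜
♟ ♟ ♟ ♟ ♟ ♟ ♟ ♟
· · · · · · · ·
· · · · · · · ·
· · · · · · · ·
♘ · · · · · · ·
♙ ♙ ♙ ♙ ♙ ♙ ♙ ♙
♖ · ♗ ♕ ♔ ♗ ♘ ♖


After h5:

♜ ♞ ♝ ♛ ♚ ♝ ♞ ♜
♟ ♟ ♟ ♟ ♟ ♟ ♟ ·
· · · · · · · ·
· · · · · · · ♟
· · · · · · · ·
♘ · · · · · · ·
♙ ♙ ♙ ♙ ♙ ♙ ♙ ♙
♖ · ♗ ♕ ♔ ♗ ♘ ♖


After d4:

♜ ♞ ♝ ♛ ♚ ♝ ♞ ♜
♟ ♟ ♟ ♟ ♟ ♟ ♟ ·
· · · · · · · ·
· · · · · · · ♟
· · · ♙ · · · ·
♘ · · · · · · ·
♙ ♙ ♙ · ♙ ♙ ♙ ♙
♖ · ♗ ♕ ♔ ♗ ♘ ♖



  a b c d e f g h
  ─────────────────
8│♜ ♞ ♝ ♛ ♚ ♝ ♞ ♜│8
7│♟ ♟ ♟ ♟ ♟ ♟ ♟ ·│7
6│· · · · · · · ·│6
5│· · · · · · · ♟│5
4│· · · ♙ · · · ·│4
3│♘ · · · · · · ·│3
2│♙ ♙ ♙ · ♙ ♙ ♙ ♙│2
1│♖ · ♗ ♕ ♔ ♗ ♘ ♖│1
  ─────────────────
  a b c d e f g h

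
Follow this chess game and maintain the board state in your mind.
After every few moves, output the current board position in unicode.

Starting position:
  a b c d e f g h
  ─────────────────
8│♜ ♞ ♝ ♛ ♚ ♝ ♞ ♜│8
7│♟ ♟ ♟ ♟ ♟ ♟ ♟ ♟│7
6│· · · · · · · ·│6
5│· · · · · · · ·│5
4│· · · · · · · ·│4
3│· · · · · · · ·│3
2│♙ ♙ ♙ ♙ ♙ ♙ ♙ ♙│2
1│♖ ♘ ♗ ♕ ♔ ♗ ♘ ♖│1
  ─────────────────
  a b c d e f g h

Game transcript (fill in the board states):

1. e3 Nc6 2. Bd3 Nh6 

  a b c d e f g h
  ─────────────────
8│♜ · ♝ ♛ ♚ ♝ · ♜│8
7│♟ ♟ ♟ ♟ ♟ ♟ ♟ ♟│7
6│· · ♞ · · · · ♞│6
5│· · · · · · · ·│5
4│· · · · · · · ·│4
3│· · · ♗ ♙ · · ·│3
2│♙ ♙ ♙ ♙ · ♙ ♙ ♙│2
1│♖ ♘ ♗ ♕ ♔ · ♘ ♖│1
  ─────────────────
  a b c d e f g h

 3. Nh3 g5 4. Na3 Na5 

  a b c d e f g h
  ─────────────────
8│♜ · ♝ ♛ ♚ ♝ · ♜│8
7│♟ ♟ ♟ ♟ ♟ ♟ · ♟│7
6│· · · · · · · ♞│6
5│♞ · · · · · ♟ ·│5
4│· · · · · · · ·│4
3│♘ · · ♗ ♙ · · ♘│3
2│♙ ♙ ♙ ♙ · ♙ ♙ ♙│2
1│♖ · ♗ ♕ ♔ · · ♖│1
  ─────────────────
  a b c d e f g h

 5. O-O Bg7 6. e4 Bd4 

  a b c d e f g h
  ─────────────────
8│♜ · ♝ ♛ ♚ · · ♜│8
7│♟ ♟ ♟ ♟ ♟ ♟ · ♟│7
6│· · · · · · · ♞│6
5│♞ · · · · · ♟ ·│5
4│· · · ♝ ♙ · · ·│4
3│♘ · · ♗ · · · ♘│3
2│♙ ♙ ♙ ♙ · ♙ ♙ ♙│2
1│♖ · ♗ ♕ · ♖ ♔ ·│1
  ─────────────────
  a b c d e f g h

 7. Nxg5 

  a b c d e f g h
  ─────────────────
8│♜ · ♝ ♛ ♚ · · ♜│8
7│♟ ♟ ♟ ♟ ♟ ♟ · ♟│7
6│· · · · · · · ♞│6
5│♞ · · · · · ♘ ·│5
4│· · · ♝ ♙ · · ·│4
3│♘ · · ♗ · · · ·│3
2│♙ ♙ ♙ ♙ · ♙ ♙ ♙│2
1│♖ · ♗ ♕ · ♖ ♔ ·│1
  ─────────────────
  a b c d e f g h


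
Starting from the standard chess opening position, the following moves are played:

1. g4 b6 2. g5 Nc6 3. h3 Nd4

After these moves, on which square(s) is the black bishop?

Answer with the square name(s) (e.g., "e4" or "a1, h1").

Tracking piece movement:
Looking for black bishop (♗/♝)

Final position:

  a b c d e f g h
  ─────────────────
8│♜ · ♝ ♛ ♚ ♝ ♞ ♜│8
7│♟ · ♟ ♟ ♟ ♟ ♟ ♟│7
6│· ♟ · · · · · ·│6
5│· · · · · · ♙ ·│5
4│· · · ♞ · · · ·│4
3│· · · · · · · ♙│3
2│♙ ♙ ♙ ♙ ♙ ♙ · ·│2
1│♖ ♘ ♗ ♕ ♔ ♗ ♘ ♖│1
  ─────────────────
  a b c d e f g h


c8, f8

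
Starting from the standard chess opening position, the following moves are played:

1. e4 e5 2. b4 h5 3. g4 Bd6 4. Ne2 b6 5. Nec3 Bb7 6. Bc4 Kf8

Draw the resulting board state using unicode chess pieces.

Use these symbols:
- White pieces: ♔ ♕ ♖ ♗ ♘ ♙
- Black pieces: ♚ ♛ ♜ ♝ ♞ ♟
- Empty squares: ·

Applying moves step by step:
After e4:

♜ ♞ ♝ ♛ ♚ ♝ ♞ ♜
♟ ♟ ♟ ♟ ♟ ♟ ♟ ♟
· · · · · · · ·
· · · · · · · ·
· · · · ♙ · · ·
· · · · · · · ·
♙ ♙ ♙ ♙ · ♙ ♙ ♙
♖ ♘ ♗ ♕ ♔ ♗ ♘ ♖


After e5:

♜ ♞ ♝ ♛ ♚ ♝ ♞ ♜
♟ ♟ ♟ ♟ · ♟ ♟ ♟
· · · · · · · ·
· · · · ♟ · · ·
· · · · ♙ · · ·
· · · · · · · ·
♙ ♙ ♙ ♙ · ♙ ♙ ♙
♖ ♘ ♗ ♕ ♔ ♗ ♘ ♖


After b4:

♜ ♞ ♝ ♛ ♚ ♝ ♞ ♜
♟ ♟ ♟ ♟ · ♟ ♟ ♟
· · · · · · · ·
· · · · ♟ · · ·
· ♙ · · ♙ · · ·
· · · · · · · ·
♙ · ♙ ♙ · ♙ ♙ ♙
♖ ♘ ♗ ♕ ♔ ♗ ♘ ♖


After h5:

♜ ♞ ♝ ♛ ♚ ♝ ♞ ♜
♟ ♟ ♟ ♟ · ♟ ♟ ·
· · · · · · · ·
· · · · ♟ · · ♟
· ♙ · · ♙ · · ·
· · · · · · · ·
♙ · ♙ ♙ · ♙ ♙ ♙
♖ ♘ ♗ ♕ ♔ ♗ ♘ ♖


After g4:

♜ ♞ ♝ ♛ ♚ ♝ ♞ ♜
♟ ♟ ♟ ♟ · ♟ ♟ ·
· · · · · · · ·
· · · · ♟ · · ♟
· ♙ · · ♙ · ♙ ·
· · · · · · · ·
♙ · ♙ ♙ · ♙ · ♙
♖ ♘ ♗ ♕ ♔ ♗ ♘ ♖


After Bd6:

♜ ♞ ♝ ♛ ♚ · ♞ ♜
♟ ♟ ♟ ♟ · ♟ ♟ ·
· · · ♝ · · · ·
· · · · ♟ · · ♟
· ♙ · · ♙ · ♙ ·
· · · · · · · ·
♙ · ♙ ♙ · ♙ · ♙
♖ ♘ ♗ ♕ ♔ ♗ ♘ ♖


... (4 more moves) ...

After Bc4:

♜ ♞ · ♛ ♚ · ♞ ♜
♟ ♝ ♟ ♟ · ♟ ♟ ·
· ♟ · ♝ · · · ·
· · · · ♟ · · ♟
· ♙ ♗ · ♙ · ♙ ·
· · ♘ · · · · ·
♙ · ♙ ♙ · ♙ · ♙
♖ ♘ ♗ ♕ ♔ · · ♖


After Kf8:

♜ ♞ · ♛ · ♚ ♞ ♜
♟ ♝ ♟ ♟ · ♟ ♟ ·
· ♟ · ♝ · · · ·
· · · · ♟ · · ♟
· ♙ ♗ · ♙ · ♙ ·
· · ♘ · · · · ·
♙ · ♙ ♙ · ♙ · ♙
♖ ♘ ♗ ♕ ♔ · · ♖



  a b c d e f g h
  ─────────────────
8│♜ ♞ · ♛ · ♚ ♞ ♜│8
7│♟ ♝ ♟ ♟ · ♟ ♟ ·│7
6│· ♟ · ♝ · · · ·│6
5│· · · · ♟ · · ♟│5
4│· ♙ ♗ · ♙ · ♙ ·│4
3│· · ♘ · · · · ·│3
2│♙ · ♙ ♙ · ♙ · ♙│2
1│♖ ♘ ♗ ♕ ♔ · · ♖│1
  ─────────────────
  a b c d e f g h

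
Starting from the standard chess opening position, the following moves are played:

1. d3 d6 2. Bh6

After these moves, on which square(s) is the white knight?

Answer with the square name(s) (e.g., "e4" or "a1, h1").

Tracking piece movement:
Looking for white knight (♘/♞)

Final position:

  a b c d e f g h
  ─────────────────
8│♜ ♞ ♝ ♛ ♚ ♝ ♞ ♜│8
7│♟ ♟ ♟ · ♟ ♟ ♟ ♟│7
6│· · · ♟ · · · ♗│6
5│· · · · · · · ·│5
4│· · · · · · · ·│4
3│· · · ♙ · · · ·│3
2│♙ ♙ ♙ · ♙ ♙ ♙ ♙│2
1│♖ ♘ · ♕ ♔ ♗ ♘ ♖│1
  ─────────────────
  a b c d e f g h


b1, g1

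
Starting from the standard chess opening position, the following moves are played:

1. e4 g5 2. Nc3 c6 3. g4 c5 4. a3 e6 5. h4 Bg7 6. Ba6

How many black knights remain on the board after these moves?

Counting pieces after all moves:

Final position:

  a b c d e f g h
  ─────────────────
8│♜ ♞ ♝ ♛ ♚ · ♞ ♜│8
7│♟ ♟ · ♟ · ♟ ♝ ♟│7
6│♗ · · · ♟ · · ·│6
5│· · ♟ · · · ♟ ·│5
4│· · · · ♙ · ♙ ♙│4
3│♙ · ♘ · · · · ·│3
2│· ♙ ♙ ♙ · ♙ · ·│2
1│♖ · ♗ ♕ ♔ · ♘ ♖│1
  ─────────────────
  a b c d e f g h


2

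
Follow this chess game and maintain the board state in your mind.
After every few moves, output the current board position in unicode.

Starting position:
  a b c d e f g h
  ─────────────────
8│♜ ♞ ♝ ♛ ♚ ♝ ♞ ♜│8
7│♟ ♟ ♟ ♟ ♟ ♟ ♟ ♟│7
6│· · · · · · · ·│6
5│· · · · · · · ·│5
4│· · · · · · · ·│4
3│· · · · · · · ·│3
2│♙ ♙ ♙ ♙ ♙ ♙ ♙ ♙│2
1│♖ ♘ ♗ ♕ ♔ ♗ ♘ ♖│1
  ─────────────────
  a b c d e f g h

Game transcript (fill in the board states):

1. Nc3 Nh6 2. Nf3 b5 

  a b c d e f g h
  ─────────────────
8│♜ ♞ ♝ ♛ ♚ ♝ · ♜│8
7│♟ · ♟ ♟ ♟ ♟ ♟ ♟│7
6│· · · · · · · ♞│6
5│· ♟ · · · · · ·│5
4│· · · · · · · ·│4
3│· · ♘ · · ♘ · ·│3
2│♙ ♙ ♙ ♙ ♙ ♙ ♙ ♙│2
1│♖ · ♗ ♕ ♔ ♗ · ♖│1
  ─────────────────
  a b c d e f g h

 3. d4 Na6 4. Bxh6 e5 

  a b c d e f g h
  ─────────────────
8│♜ · ♝ ♛ ♚ ♝ · ♜│8
7│♟ · ♟ ♟ · ♟ ♟ ♟│7
6│♞ · · · · · · ♗│6
5│· ♟ · · ♟ · · ·│5
4│· · · ♙ · · · ·│4
3│· · ♘ · · ♘ · ·│3
2│♙ ♙ ♙ · ♙ ♙ ♙ ♙│2
1│♖ · · ♕ ♔ ♗ · ♖│1
  ─────────────────
  a b c d e f g h

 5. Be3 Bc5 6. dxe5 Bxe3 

  a b c d e f g h
  ─────────────────
8│♜ · ♝ ♛ ♚ · · ♜│8
7│♟ · ♟ ♟ · ♟ ♟ ♟│7
6│♞ · · · · · · ·│6
5│· ♟ · · ♙ · · ·│5
4│· · · · · · · ·│4
3│· · ♘ · ♝ ♘ · ·│3
2│♙ ♙ ♙ · ♙ ♙ ♙ ♙│2
1│♖ · · ♕ ♔ ♗ · ♖│1
  ─────────────────
  a b c d e f g h

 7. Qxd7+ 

  a b c d e f g h
  ─────────────────
8│♜ · ♝ ♛ ♚ · · ♜│8
7│♟ · ♟ ♕ · ♟ ♟ ♟│7
6│♞ · · · · · · ·│6
5│· ♟ · · ♙ · · ·│5
4│· · · · · · · ·│4
3│· · ♘ · ♝ ♘ · ·│3
2│♙ ♙ ♙ · ♙ ♙ ♙ ♙│2
1│♖ · · · ♔ ♗ · ♖│1
  ─────────────────
  a b c d e f g h


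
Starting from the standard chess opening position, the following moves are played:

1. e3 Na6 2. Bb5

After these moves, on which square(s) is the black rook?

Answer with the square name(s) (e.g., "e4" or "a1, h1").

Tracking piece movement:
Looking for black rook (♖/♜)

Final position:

  a b c d e f g h
  ─────────────────
8│♜ · ♝ ♛ ♚ ♝ ♞ ♜│8
7│♟ ♟ ♟ ♟ ♟ ♟ ♟ ♟│7
6│♞ · · · · · · ·│6
5│· ♗ · · · · · ·│5
4│· · · · · · · ·│4
3│· · · · ♙ · · ·│3
2│♙ ♙ ♙ ♙ · ♙ ♙ ♙│2
1│♖ ♘ ♗ ♕ ♔ · ♘ ♖│1
  ─────────────────
  a b c d e f g h


a8, h8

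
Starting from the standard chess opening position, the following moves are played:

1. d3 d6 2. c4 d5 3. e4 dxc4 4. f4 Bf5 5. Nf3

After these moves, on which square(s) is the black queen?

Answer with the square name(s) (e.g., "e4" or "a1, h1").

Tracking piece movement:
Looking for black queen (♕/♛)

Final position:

  a b c d e f g h
  ─────────────────
8│♜ ♞ · ♛ ♚ ♝ ♞ ♜│8
7│♟ ♟ ♟ · ♟ ♟ ♟ ♟│7
6│· · · · · · · ·│6
5│· · · · · ♝ · ·│5
4│· · ♟ · ♙ ♙ · ·│4
3│· · · ♙ · ♘ · ·│3
2│♙ ♙ · · · · ♙ ♙│2
1│♖ ♘ ♗ ♕ ♔ ♗ · ♖│1
  ─────────────────
  a b c d e f g h


d8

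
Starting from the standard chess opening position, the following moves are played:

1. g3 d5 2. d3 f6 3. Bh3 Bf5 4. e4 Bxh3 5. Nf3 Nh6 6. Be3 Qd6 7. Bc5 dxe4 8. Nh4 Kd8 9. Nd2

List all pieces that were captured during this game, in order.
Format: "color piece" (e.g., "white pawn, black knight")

Tracking captures:
  Bxh3: captured white bishop
  dxe4: captured white pawn

white bishop, white pawn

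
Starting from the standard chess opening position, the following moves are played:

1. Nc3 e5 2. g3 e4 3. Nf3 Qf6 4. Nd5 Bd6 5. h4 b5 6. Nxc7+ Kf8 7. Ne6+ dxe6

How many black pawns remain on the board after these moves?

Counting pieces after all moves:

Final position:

  a b c d e f g h
  ─────────────────
8│♜ ♞ ♝ · · ♚ ♞ ♜│8
7│♟ · · · · ♟ ♟ ♟│7
6│· · · ♝ ♟ ♛ · ·│6
5│· ♟ · · · · · ·│5
4│· · · · ♟ · · ♙│4
3│· · · · · ♘ ♙ ·│3
2│♙ ♙ ♙ ♙ ♙ ♙ · ·│2
1│♖ · ♗ ♕ ♔ ♗ · ♖│1
  ─────────────────
  a b c d e f g h


7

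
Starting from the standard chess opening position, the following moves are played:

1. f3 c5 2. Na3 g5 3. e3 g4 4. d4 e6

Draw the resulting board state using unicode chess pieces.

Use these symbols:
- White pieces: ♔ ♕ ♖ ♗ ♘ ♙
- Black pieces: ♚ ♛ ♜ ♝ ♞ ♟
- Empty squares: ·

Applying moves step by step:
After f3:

♜ ♞ ♝ ♛ ♚ ♝ ♞ ♜
♟ ♟ ♟ ♟ ♟ ♟ ♟ ♟
· · · · · · · ·
· · · · · · · ·
· · · · · · · ·
· · · · · ♙ · ·
♙ ♙ ♙ ♙ ♙ · ♙ ♙
♖ ♘ ♗ ♕ ♔ ♗ ♘ ♖


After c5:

♜ ♞ ♝ ♛ ♚ ♝ ♞ ♜
♟ ♟ · ♟ ♟ ♟ ♟ ♟
· · · · · · · ·
· · ♟ · · · · ·
· · · · · · · ·
· · · · · ♙ · ·
♙ ♙ ♙ ♙ ♙ · ♙ ♙
♖ ♘ ♗ ♕ ♔ ♗ ♘ ♖


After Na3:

♜ ♞ ♝ ♛ ♚ ♝ ♞ ♜
♟ ♟ · ♟ ♟ ♟ ♟ ♟
· · · · · · · ·
· · ♟ · · · · ·
· · · · · · · ·
♘ · · · · ♙ · ·
♙ ♙ ♙ ♙ ♙ · ♙ ♙
♖ · ♗ ♕ ♔ ♗ ♘ ♖


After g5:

♜ ♞ ♝ ♛ ♚ ♝ ♞ ♜
♟ ♟ · ♟ ♟ ♟ · ♟
· · · · · · · ·
· · ♟ · · · ♟ ·
· · · · · · · ·
♘ · · · · ♙ · ·
♙ ♙ ♙ ♙ ♙ · ♙ ♙
♖ · ♗ ♕ ♔ ♗ ♘ ♖


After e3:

♜ ♞ ♝ ♛ ♚ ♝ ♞ ♜
♟ ♟ · ♟ ♟ ♟ · ♟
· · · · · · · ·
· · ♟ · · · ♟ ·
· · · · · · · ·
♘ · · · ♙ ♙ · ·
♙ ♙ ♙ ♙ · · ♙ ♙
♖ · ♗ ♕ ♔ ♗ ♘ ♖


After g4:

♜ ♞ ♝ ♛ ♚ ♝ ♞ ♜
♟ ♟ · ♟ ♟ ♟ · ♟
· · · · · · · ·
· · ♟ · · · · ·
· · · · · · ♟ ·
♘ · · · ♙ ♙ · ·
♙ ♙ ♙ ♙ · · ♙ ♙
♖ · ♗ ♕ ♔ ♗ ♘ ♖


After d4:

♜ ♞ ♝ ♛ ♚ ♝ ♞ ♜
♟ ♟ · ♟ ♟ ♟ · ♟
· · · · · · · ·
· · ♟ · · · · ·
· · · ♙ · · ♟ ·
♘ · · · ♙ ♙ · ·
♙ ♙ ♙ · · · ♙ ♙
♖ · ♗ ♕ ♔ ♗ ♘ ♖


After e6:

♜ ♞ ♝ ♛ ♚ ♝ ♞ ♜
♟ ♟ · ♟ · ♟ · ♟
· · · · ♟ · · ·
· · ♟ · · · · ·
· · · ♙ · · ♟ ·
♘ · · · ♙ ♙ · ·
♙ ♙ ♙ · · · ♙ ♙
♖ · ♗ ♕ ♔ ♗ ♘ ♖



  a b c d e f g h
  ─────────────────
8│♜ ♞ ♝ ♛ ♚ ♝ ♞ ♜│8
7│♟ ♟ · ♟ · ♟ · ♟│7
6│· · · · ♟ · · ·│6
5│· · ♟ · · · · ·│5
4│· · · ♙ · · ♟ ·│4
3│♘ · · · ♙ ♙ · ·│3
2│♙ ♙ ♙ · · · ♙ ♙│2
1│♖ · ♗ ♕ ♔ ♗ ♘ ♖│1
  ─────────────────
  a b c d e f g h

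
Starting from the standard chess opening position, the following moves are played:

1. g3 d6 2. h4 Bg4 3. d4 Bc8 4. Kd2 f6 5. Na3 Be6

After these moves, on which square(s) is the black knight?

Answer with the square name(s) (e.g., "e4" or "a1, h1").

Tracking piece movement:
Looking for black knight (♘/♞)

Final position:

  a b c d e f g h
  ─────────────────
8│♜ ♞ · ♛ ♚ ♝ ♞ ♜│8
7│♟ ♟ ♟ · ♟ · ♟ ♟│7
6│· · · ♟ ♝ ♟ · ·│6
5│· · · · · · · ·│5
4│· · · ♙ · · · ♙│4
3│♘ · · · · · ♙ ·│3
2│♙ ♙ ♙ ♔ ♙ ♙ · ·│2
1│♖ · ♗ ♕ · ♗ ♘ ♖│1
  ─────────────────
  a b c d e f g h


b8, g8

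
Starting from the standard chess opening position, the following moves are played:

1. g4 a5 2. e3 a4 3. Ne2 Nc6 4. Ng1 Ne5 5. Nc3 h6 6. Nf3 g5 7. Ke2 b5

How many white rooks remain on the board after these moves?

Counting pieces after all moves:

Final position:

  a b c d e f g h
  ─────────────────
8│♜ · ♝ ♛ ♚ ♝ ♞ ♜│8
7│· · ♟ ♟ ♟ ♟ · ·│7
6│· · · · · · · ♟│6
5│· ♟ · · ♞ · ♟ ·│5
4│♟ · · · · · ♙ ·│4
3│· · ♘ · ♙ ♘ · ·│3
2│♙ ♙ ♙ ♙ ♔ ♙ · ♙│2
1│♖ · ♗ ♕ · ♗ · ♖│1
  ─────────────────
  a b c d e f g h


2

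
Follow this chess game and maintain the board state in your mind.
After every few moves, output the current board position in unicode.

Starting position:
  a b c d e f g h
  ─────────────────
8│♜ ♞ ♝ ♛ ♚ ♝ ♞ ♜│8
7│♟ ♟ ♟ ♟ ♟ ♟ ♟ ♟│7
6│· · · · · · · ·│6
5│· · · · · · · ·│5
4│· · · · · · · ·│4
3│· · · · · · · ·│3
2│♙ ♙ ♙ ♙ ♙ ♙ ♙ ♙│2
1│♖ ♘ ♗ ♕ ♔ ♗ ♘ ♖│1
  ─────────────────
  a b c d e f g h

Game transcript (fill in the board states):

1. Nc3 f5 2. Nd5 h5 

  a b c d e f g h
  ─────────────────
8│♜ ♞ ♝ ♛ ♚ ♝ ♞ ♜│8
7│♟ ♟ ♟ ♟ ♟ · ♟ ·│7
6│· · · · · · · ·│6
5│· · · ♘ · ♟ · ♟│5
4│· · · · · · · ·│4
3│· · · · · · · ·│3
2│♙ ♙ ♙ ♙ ♙ ♙ ♙ ♙│2
1│♖ · ♗ ♕ ♔ ♗ ♘ ♖│1
  ─────────────────
  a b c d e f g h

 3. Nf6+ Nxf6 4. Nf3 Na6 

  a b c d e f g h
  ─────────────────
8│♜ · ♝ ♛ ♚ ♝ · ♜│8
7│♟ ♟ ♟ ♟ ♟ · ♟ ·│7
6│♞ · · · · ♞ · ·│6
5│· · · · · ♟ · ♟│5
4│· · · · · · · ·│4
3│· · · · · ♘ · ·│3
2│♙ ♙ ♙ ♙ ♙ ♙ ♙ ♙│2
1│♖ · ♗ ♕ ♔ ♗ · ♖│1
  ─────────────────
  a b c d e f g h

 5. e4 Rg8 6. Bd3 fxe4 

  a b c d e f g h
  ─────────────────
8│♜ · ♝ ♛ ♚ ♝ ♜ ·│8
7│♟ ♟ ♟ ♟ ♟ · ♟ ·│7
6│♞ · · · · ♞ · ·│6
5│· · · · · · · ♟│5
4│· · · · ♟ · · ·│4
3│· · · ♗ · ♘ · ·│3
2│♙ ♙ ♙ ♙ · ♙ ♙ ♙│2
1│♖ · ♗ ♕ ♔ · · ♖│1
  ─────────────────
  a b c d e f g h

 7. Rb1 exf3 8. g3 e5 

  a b c d e f g h
  ─────────────────
8│♜ · ♝ ♛ ♚ ♝ ♜ ·│8
7│♟ ♟ ♟ ♟ · · ♟ ·│7
6│♞ · · · · ♞ · ·│6
5│· · · · ♟ · · ♟│5
4│· · · · · · · ·│4
3│· · · ♗ · ♟ ♙ ·│3
2│♙ ♙ ♙ ♙ · ♙ · ♙│2
1│· ♖ ♗ ♕ ♔ · · ♖│1
  ─────────────────
  a b c d e f g h

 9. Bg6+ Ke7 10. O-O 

  a b c d e f g h
  ─────────────────
8│♜ · ♝ ♛ · ♝ ♜ ·│8
7│♟ ♟ ♟ ♟ ♚ · ♟ ·│7
6│♞ · · · · ♞ ♗ ·│6
5│· · · · ♟ · · ♟│5
4│· · · · · · · ·│4
3│· · · · · ♟ ♙ ·│3
2│♙ ♙ ♙ ♙ · ♙ · ♙│2
1│· ♖ ♗ ♕ · ♖ ♔ ·│1
  ─────────────────
  a b c d e f g h


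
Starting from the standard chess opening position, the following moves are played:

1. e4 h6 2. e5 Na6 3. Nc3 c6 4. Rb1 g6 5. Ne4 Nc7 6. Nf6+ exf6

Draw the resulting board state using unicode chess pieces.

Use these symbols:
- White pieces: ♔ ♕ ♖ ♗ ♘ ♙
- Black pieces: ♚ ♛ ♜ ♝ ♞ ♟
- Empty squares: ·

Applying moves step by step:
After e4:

♜ ♞ ♝ ♛ ♚ ♝ ♞ ♜
♟ ♟ ♟ ♟ ♟ ♟ ♟ ♟
· · · · · · · ·
· · · · · · · ·
· · · · ♙ · · ·
· · · · · · · ·
♙ ♙ ♙ ♙ · ♙ ♙ ♙
♖ ♘ ♗ ♕ ♔ ♗ ♘ ♖


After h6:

♜ ♞ ♝ ♛ ♚ ♝ ♞ ♜
♟ ♟ ♟ ♟ ♟ ♟ ♟ ·
· · · · · · · ♟
· · · · · · · ·
· · · · ♙ · · ·
· · · · · · · ·
♙ ♙ ♙ ♙ · ♙ ♙ ♙
♖ ♘ ♗ ♕ ♔ ♗ ♘ ♖


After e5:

♜ ♞ ♝ ♛ ♚ ♝ ♞ ♜
♟ ♟ ♟ ♟ ♟ ♟ ♟ ·
· · · · · · · ♟
· · · · ♙ · · ·
· · · · · · · ·
· · · · · · · ·
♙ ♙ ♙ ♙ · ♙ ♙ ♙
♖ ♘ ♗ ♕ ♔ ♗ ♘ ♖


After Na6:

♜ · ♝ ♛ ♚ ♝ ♞ ♜
♟ ♟ ♟ ♟ ♟ ♟ ♟ ·
♞ · · · · · · ♟
· · · · ♙ · · ·
· · · · · · · ·
· · · · · · · ·
♙ ♙ ♙ ♙ · ♙ ♙ ♙
♖ ♘ ♗ ♕ ♔ ♗ ♘ ♖


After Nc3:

♜ · ♝ ♛ ♚ ♝ ♞ ♜
♟ ♟ ♟ ♟ ♟ ♟ ♟ ·
♞ · · · · · · ♟
· · · · ♙ · · ·
· · · · · · · ·
· · ♘ · · · · ·
♙ ♙ ♙ ♙ · ♙ ♙ ♙
♖ · ♗ ♕ ♔ ♗ ♘ ♖


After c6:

♜ · ♝ ♛ ♚ ♝ ♞ ♜
♟ ♟ · ♟ ♟ ♟ ♟ ·
♞ · ♟ · · · · ♟
· · · · ♙ · · ·
· · · · · · · ·
· · ♘ · · · · ·
♙ ♙ ♙ ♙ · ♙ ♙ ♙
♖ · ♗ ♕ ♔ ♗ ♘ ♖


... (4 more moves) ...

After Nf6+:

♜ · ♝ ♛ ♚ ♝ ♞ ♜
♟ ♟ ♞ ♟ ♟ ♟ · ·
· · ♟ · · ♘ ♟ ♟
· · · · ♙ · · ·
· · · · · · · ·
· · · · · · · ·
♙ ♙ ♙ ♙ · ♙ ♙ ♙
· ♖ ♗ ♕ ♔ ♗ ♘ ♖


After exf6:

♜ · ♝ ♛ ♚ ♝ ♞ ♜
♟ ♟ ♞ ♟ · ♟ · ·
· · ♟ · · ♟ ♟ ♟
· · · · ♙ · · ·
· · · · · · · ·
· · · · · · · ·
♙ ♙ ♙ ♙ · ♙ ♙ ♙
· ♖ ♗ ♕ ♔ ♗ ♘ ♖



  a b c d e f g h
  ─────────────────
8│♜ · ♝ ♛ ♚ ♝ ♞ ♜│8
7│♟ ♟ ♞ ♟ · ♟ · ·│7
6│· · ♟ · · ♟ ♟ ♟│6
5│· · · · ♙ · · ·│5
4│· · · · · · · ·│4
3│· · · · · · · ·│3
2│♙ ♙ ♙ ♙ · ♙ ♙ ♙│2
1│· ♖ ♗ ♕ ♔ ♗ ♘ ♖│1
  ─────────────────
  a b c d e f g h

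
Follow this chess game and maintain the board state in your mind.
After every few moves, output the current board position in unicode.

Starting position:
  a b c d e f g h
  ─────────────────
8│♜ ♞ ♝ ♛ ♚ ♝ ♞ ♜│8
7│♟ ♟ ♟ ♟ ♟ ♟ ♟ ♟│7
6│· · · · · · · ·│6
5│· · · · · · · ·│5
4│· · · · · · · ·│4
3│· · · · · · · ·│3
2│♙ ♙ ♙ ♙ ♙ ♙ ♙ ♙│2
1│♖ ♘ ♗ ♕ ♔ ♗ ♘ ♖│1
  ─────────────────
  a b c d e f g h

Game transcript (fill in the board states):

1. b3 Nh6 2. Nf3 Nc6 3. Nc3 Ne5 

  a b c d e f g h
  ─────────────────
8│♜ · ♝ ♛ ♚ ♝ · ♜│8
7│♟ ♟ ♟ ♟ ♟ ♟ ♟ ♟│7
6│· · · · · · · ♞│6
5│· · · · ♞ · · ·│5
4│· · · · · · · ·│4
3│· ♙ ♘ · · ♘ · ·│3
2│♙ · ♙ ♙ ♙ ♙ ♙ ♙│2
1│♖ · ♗ ♕ ♔ ♗ · ♖│1
  ─────────────────
  a b c d e f g h

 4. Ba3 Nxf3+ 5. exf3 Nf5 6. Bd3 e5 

  a b c d e f g h
  ─────────────────
8│♜ · ♝ ♛ ♚ ♝ · ♜│8
7│♟ ♟ ♟ ♟ · ♟ ♟ ♟│7
6│· · · · · · · ·│6
5│· · · · ♟ ♞ · ·│5
4│· · · · · · · ·│4
3│♗ ♙ ♘ ♗ · ♙ · ·│3
2│♙ · ♙ ♙ · ♙ ♙ ♙│2
1│♖ · · ♕ ♔ · · ♖│1
  ─────────────────
  a b c d e f g h

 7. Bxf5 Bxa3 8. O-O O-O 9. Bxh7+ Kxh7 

  a b c d e f g h
  ─────────────────
8│♜ · ♝ ♛ · ♜ · ·│8
7│♟ ♟ ♟ ♟ · ♟ ♟ ♚│7
6│· · · · · · · ·│6
5│· · · · ♟ · · ·│5
4│· · · · · · · ·│4
3│♝ ♙ ♘ · · ♙ · ·│3
2│♙ · ♙ ♙ · ♙ ♙ ♙│2
1│♖ · · ♕ · ♖ ♔ ·│1
  ─────────────────
  a b c d e f g h

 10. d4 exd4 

  a b c d e f g h
  ─────────────────
8│♜ · ♝ ♛ · ♜ · ·│8
7│♟ ♟ ♟ ♟ · ♟ ♟ ♚│7
6│· · · · · · · ·│6
5│· · · · · · · ·│5
4│· · · ♟ · · · ·│4
3│♝ ♙ ♘ · · ♙ · ·│3
2│♙ · ♙ · · ♙ ♙ ♙│2
1│♖ · · ♕ · ♖ ♔ ·│1
  ─────────────────
  a b c d e f g h


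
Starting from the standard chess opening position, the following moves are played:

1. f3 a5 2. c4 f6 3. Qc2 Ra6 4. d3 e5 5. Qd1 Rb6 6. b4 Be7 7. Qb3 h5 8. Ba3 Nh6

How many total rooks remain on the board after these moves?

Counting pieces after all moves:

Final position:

  a b c d e f g h
  ─────────────────
8│· ♞ ♝ ♛ ♚ · · ♜│8
7│· ♟ ♟ ♟ ♝ · ♟ ·│7
6│· ♜ · · · ♟ · ♞│6
5│♟ · · · ♟ · · ♟│5
4│· ♙ ♙ · · · · ·│4
3│♗ ♕ · ♙ · ♙ · ·│3
2│♙ · · · ♙ · ♙ ♙│2
1│♖ ♘ · · ♔ ♗ ♘ ♖│1
  ─────────────────
  a b c d e f g h


4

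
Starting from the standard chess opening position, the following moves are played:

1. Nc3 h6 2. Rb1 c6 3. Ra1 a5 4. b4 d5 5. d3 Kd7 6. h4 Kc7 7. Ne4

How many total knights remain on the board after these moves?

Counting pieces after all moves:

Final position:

  a b c d e f g h
  ─────────────────
8│♜ ♞ ♝ ♛ · ♝ ♞ ♜│8
7│· ♟ ♚ · ♟ ♟ ♟ ·│7
6│· · ♟ · · · · ♟│6
5│♟ · · ♟ · · · ·│5
4│· ♙ · · ♘ · · ♙│4
3│· · · ♙ · · · ·│3
2│♙ · ♙ · ♙ ♙ ♙ ·│2
1│♖ · ♗ ♕ ♔ ♗ ♘ ♖│1
  ─────────────────
  a b c d e f g h


4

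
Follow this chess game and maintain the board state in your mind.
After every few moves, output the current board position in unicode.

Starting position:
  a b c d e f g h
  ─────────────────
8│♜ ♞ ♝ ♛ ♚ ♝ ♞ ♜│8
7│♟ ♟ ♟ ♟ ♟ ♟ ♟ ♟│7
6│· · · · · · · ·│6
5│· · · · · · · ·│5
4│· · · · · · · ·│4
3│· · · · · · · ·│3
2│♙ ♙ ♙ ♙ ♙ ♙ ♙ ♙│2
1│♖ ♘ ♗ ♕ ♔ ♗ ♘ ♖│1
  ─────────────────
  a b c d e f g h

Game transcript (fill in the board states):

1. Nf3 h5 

  a b c d e f g h
  ─────────────────
8│♜ ♞ ♝ ♛ ♚ ♝ ♞ ♜│8
7│♟ ♟ ♟ ♟ ♟ ♟ ♟ ·│7
6│· · · · · · · ·│6
5│· · · · · · · ♟│5
4│· · · · · · · ·│4
3│· · · · · ♘ · ·│3
2│♙ ♙ ♙ ♙ ♙ ♙ ♙ ♙│2
1│♖ ♘ ♗ ♕ ♔ ♗ · ♖│1
  ─────────────────
  a b c d e f g h

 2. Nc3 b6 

  a b c d e f g h
  ─────────────────
8│♜ ♞ ♝ ♛ ♚ ♝ ♞ ♜│8
7│♟ · ♟ ♟ ♟ ♟ ♟ ·│7
6│· ♟ · · · · · ·│6
5│· · · · · · · ♟│5
4│· · · · · · · ·│4
3│· · ♘ · · ♘ · ·│3
2│♙ ♙ ♙ ♙ ♙ ♙ ♙ ♙│2
1│♖ · ♗ ♕ ♔ ♗ · ♖│1
  ─────────────────
  a b c d e f g h

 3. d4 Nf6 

  a b c d e f g h
  ─────────────────
8│♜ ♞ ♝ ♛ ♚ ♝ · ♜│8
7│♟ · ♟ ♟ ♟ ♟ ♟ ·│7
6│· ♟ · · · ♞ · ·│6
5│· · · · · · · ♟│5
4│· · · ♙ · · · ·│4
3│· · ♘ · · ♘ · ·│3
2│♙ ♙ ♙ · ♙ ♙ ♙ ♙│2
1│♖ · ♗ ♕ ♔ ♗ · ♖│1
  ─────────────────
  a b c d e f g h

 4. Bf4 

  a b c d e f g h
  ─────────────────
8│♜ ♞ ♝ ♛ ♚ ♝ · ♜│8
7│♟ · ♟ ♟ ♟ ♟ ♟ ·│7
6│· ♟ · · · ♞ · ·│6
5│· · · · · · · ♟│5
4│· · · ♙ · ♗ · ·│4
3│· · ♘ · · ♘ · ·│3
2│♙ ♙ ♙ · ♙ ♙ ♙ ♙│2
1│♖ · · ♕ ♔ ♗ · ♖│1
  ─────────────────
  a b c d e f g h


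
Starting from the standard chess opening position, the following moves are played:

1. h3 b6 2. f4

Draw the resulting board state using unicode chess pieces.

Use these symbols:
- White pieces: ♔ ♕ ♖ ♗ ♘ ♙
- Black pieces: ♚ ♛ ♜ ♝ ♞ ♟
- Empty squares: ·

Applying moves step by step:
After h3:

♜ ♞ ♝ ♛ ♚ ♝ ♞ ♜
♟ ♟ ♟ ♟ ♟ ♟ ♟ ♟
· · · · · · · ·
· · · · · · · ·
· · · · · · · ·
· · · · · · · ♙
♙ ♙ ♙ ♙ ♙ ♙ ♙ ·
♖ ♘ ♗ ♕ ♔ ♗ ♘ ♖


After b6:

♜ ♞ ♝ ♛ ♚ ♝ ♞ ♜
♟ · ♟ ♟ ♟ ♟ ♟ ♟
· ♟ · · · · · ·
· · · · · · · ·
· · · · · · · ·
· · · · · · · ♙
♙ ♙ ♙ ♙ ♙ ♙ ♙ ·
♖ ♘ ♗ ♕ ♔ ♗ ♘ ♖


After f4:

♜ ♞ ♝ ♛ ♚ ♝ ♞ ♜
♟ · ♟ ♟ ♟ ♟ ♟ ♟
· ♟ · · · · · ·
· · · · · · · ·
· · · · · ♙ · ·
· · · · · · · ♙
♙ ♙ ♙ ♙ ♙ · ♙ ·
♖ ♘ ♗ ♕ ♔ ♗ ♘ ♖



  a b c d e f g h
  ─────────────────
8│♜ ♞ ♝ ♛ ♚ ♝ ♞ ♜│8
7│♟ · ♟ ♟ ♟ ♟ ♟ ♟│7
6│· ♟ · · · · · ·│6
5│· · · · · · · ·│5
4│· · · · · ♙ · ·│4
3│· · · · · · · ♙│3
2│♙ ♙ ♙ ♙ ♙ · ♙ ·│2
1│♖ ♘ ♗ ♕ ♔ ♗ ♘ ♖│1
  ─────────────────
  a b c d e f g h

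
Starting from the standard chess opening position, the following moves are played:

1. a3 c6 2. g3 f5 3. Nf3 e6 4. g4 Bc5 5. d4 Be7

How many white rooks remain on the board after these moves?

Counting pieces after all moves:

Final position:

  a b c d e f g h
  ─────────────────
8│♜ ♞ ♝ ♛ ♚ · ♞ ♜│8
7│♟ ♟ · ♟ ♝ · ♟ ♟│7
6│· · ♟ · ♟ · · ·│6
5│· · · · · ♟ · ·│5
4│· · · ♙ · · ♙ ·│4
3│♙ · · · · ♘ · ·│3
2│· ♙ ♙ · ♙ ♙ · ♙│2
1│♖ ♘ ♗ ♕ ♔ ♗ · ♖│1
  ─────────────────
  a b c d e f g h


2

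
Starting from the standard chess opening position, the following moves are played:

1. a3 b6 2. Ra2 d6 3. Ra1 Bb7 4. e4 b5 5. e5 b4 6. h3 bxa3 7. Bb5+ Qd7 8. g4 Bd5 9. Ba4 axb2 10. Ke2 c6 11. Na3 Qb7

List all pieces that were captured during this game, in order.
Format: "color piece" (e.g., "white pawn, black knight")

Tracking captures:
  bxa3: captured white pawn
  axb2: captured white pawn

white pawn, white pawn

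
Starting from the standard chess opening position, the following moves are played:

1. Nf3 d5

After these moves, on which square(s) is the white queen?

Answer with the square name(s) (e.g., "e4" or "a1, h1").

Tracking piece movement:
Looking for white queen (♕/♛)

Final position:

  a b c d e f g h
  ─────────────────
8│♜ ♞ ♝ ♛ ♚ ♝ ♞ ♜│8
7│♟ ♟ ♟ · ♟ ♟ ♟ ♟│7
6│· · · · · · · ·│6
5│· · · ♟ · · · ·│5
4│· · · · · · · ·│4
3│· · · · · ♘ · ·│3
2│♙ ♙ ♙ ♙ ♙ ♙ ♙ ♙│2
1│♖ ♘ ♗ ♕ ♔ ♗ · ♖│1
  ─────────────────
  a b c d e f g h


d1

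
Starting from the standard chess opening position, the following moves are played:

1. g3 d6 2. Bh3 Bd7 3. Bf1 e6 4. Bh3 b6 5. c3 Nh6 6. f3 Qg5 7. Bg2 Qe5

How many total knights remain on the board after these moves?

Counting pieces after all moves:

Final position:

  a b c d e f g h
  ─────────────────
8│♜ ♞ · · ♚ ♝ · ♜│8
7│♟ · ♟ ♝ · ♟ ♟ ♟│7
6│· ♟ · ♟ ♟ · · ♞│6
5│· · · · ♛ · · ·│5
4│· · · · · · · ·│4
3│· · ♙ · · ♙ ♙ ·│3
2│♙ ♙ · ♙ ♙ · ♗ ♙│2
1│♖ ♘ ♗ ♕ ♔ · ♘ ♖│1
  ─────────────────
  a b c d e f g h


4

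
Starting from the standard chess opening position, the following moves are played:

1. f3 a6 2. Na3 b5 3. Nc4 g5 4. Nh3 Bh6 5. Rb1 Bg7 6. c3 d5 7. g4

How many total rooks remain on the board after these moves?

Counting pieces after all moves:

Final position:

  a b c d e f g h
  ─────────────────
8│♜ ♞ ♝ ♛ ♚ · ♞ ♜│8
7│· · ♟ · ♟ ♟ ♝ ♟│7
6│♟ · · · · · · ·│6
5│· ♟ · ♟ · · ♟ ·│5
4│· · ♘ · · · ♙ ·│4
3│· · ♙ · · ♙ · ♘│3
2│♙ ♙ · ♙ ♙ · · ♙│2
1│· ♖ ♗ ♕ ♔ ♗ · ♖│1
  ─────────────────
  a b c d e f g h


4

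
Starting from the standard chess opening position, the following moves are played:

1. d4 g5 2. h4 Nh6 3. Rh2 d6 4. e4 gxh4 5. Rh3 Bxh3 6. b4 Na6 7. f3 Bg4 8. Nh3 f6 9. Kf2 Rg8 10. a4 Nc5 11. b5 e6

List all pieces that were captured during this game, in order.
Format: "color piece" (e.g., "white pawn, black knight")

Tracking captures:
  gxh4: captured white pawn
  Bxh3: captured white rook

white pawn, white rook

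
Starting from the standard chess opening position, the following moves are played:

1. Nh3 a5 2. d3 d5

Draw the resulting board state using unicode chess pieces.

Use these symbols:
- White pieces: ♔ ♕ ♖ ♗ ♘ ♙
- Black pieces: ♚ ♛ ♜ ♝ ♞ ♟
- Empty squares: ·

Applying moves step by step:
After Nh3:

♜ ♞ ♝ ♛ ♚ ♝ ♞ ♜
♟ ♟ ♟ ♟ ♟ ♟ ♟ ♟
· · · · · · · ·
· · · · · · · ·
· · · · · · · ·
· · · · · · · ♘
♙ ♙ ♙ ♙ ♙ ♙ ♙ ♙
♖ ♘ ♗ ♕ ♔ ♗ · ♖


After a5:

♜ ♞ ♝ ♛ ♚ ♝ ♞ ♜
· ♟ ♟ ♟ ♟ ♟ ♟ ♟
· · · · · · · ·
♟ · · · · · · ·
· · · · · · · ·
· · · · · · · ♘
♙ ♙ ♙ ♙ ♙ ♙ ♙ ♙
♖ ♘ ♗ ♕ ♔ ♗ · ♖


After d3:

♜ ♞ ♝ ♛ ♚ ♝ ♞ ♜
· ♟ ♟ ♟ ♟ ♟ ♟ ♟
· · · · · · · ·
♟ · · · · · · ·
· · · · · · · ·
· · · ♙ · · · ♘
♙ ♙ ♙ · ♙ ♙ ♙ ♙
♖ ♘ ♗ ♕ ♔ ♗ · ♖


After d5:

♜ ♞ ♝ ♛ ♚ ♝ ♞ ♜
· ♟ ♟ · ♟ ♟ ♟ ♟
· · · · · · · ·
♟ · · ♟ · · · ·
· · · · · · · ·
· · · ♙ · · · ♘
♙ ♙ ♙ · ♙ ♙ ♙ ♙
♖ ♘ ♗ ♕ ♔ ♗ · ♖



  a b c d e f g h
  ─────────────────
8│♜ ♞ ♝ ♛ ♚ ♝ ♞ ♜│8
7│· ♟ ♟ · ♟ ♟ ♟ ♟│7
6│· · · · · · · ·│6
5│♟ · · ♟ · · · ·│5
4│· · · · · · · ·│4
3│· · · ♙ · · · ♘│3
2│♙ ♙ ♙ · ♙ ♙ ♙ ♙│2
1│♖ ♘ ♗ ♕ ♔ ♗ · ♖│1
  ─────────────────
  a b c d e f g h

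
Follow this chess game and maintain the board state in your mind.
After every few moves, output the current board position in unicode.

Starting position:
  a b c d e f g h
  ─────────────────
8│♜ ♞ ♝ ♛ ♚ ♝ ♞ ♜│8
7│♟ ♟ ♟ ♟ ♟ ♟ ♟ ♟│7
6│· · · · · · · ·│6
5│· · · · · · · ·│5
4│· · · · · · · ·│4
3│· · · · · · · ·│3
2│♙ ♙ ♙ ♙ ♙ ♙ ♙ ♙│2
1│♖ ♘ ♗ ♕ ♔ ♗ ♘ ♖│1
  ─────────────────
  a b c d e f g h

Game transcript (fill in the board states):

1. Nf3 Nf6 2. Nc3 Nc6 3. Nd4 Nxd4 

  a b c d e f g h
  ─────────────────
8│♜ · ♝ ♛ ♚ ♝ · ♜│8
7│♟ ♟ ♟ ♟ ♟ ♟ ♟ ♟│7
6│· · · · · ♞ · ·│6
5│· · · · · · · ·│5
4│· · · ♞ · · · ·│4
3│· · ♘ · · · · ·│3
2│♙ ♙ ♙ ♙ ♙ ♙ ♙ ♙│2
1│♖ · ♗ ♕ ♔ ♗ · ♖│1
  ─────────────────
  a b c d e f g h

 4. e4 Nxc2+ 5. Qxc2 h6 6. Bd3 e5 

  a b c d e f g h
  ─────────────────
8│♜ · ♝ ♛ ♚ ♝ · ♜│8
7│♟ ♟ ♟ ♟ · ♟ ♟ ·│7
6│· · · · · ♞ · ♟│6
5│· · · · ♟ · · ·│5
4│· · · · ♙ · · ·│4
3│· · ♘ ♗ · · · ·│3
2│♙ ♙ ♕ ♙ · ♙ ♙ ♙│2
1│♖ · ♗ · ♔ · · ♖│1
  ─────────────────
  a b c d e f g h

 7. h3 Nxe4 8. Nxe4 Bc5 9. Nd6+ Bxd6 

  a b c d e f g h
  ─────────────────
8│♜ · ♝ ♛ ♚ · · ♜│8
7│♟ ♟ ♟ ♟ · ♟ ♟ ·│7
6│· · · ♝ · · · ♟│6
5│· · · · ♟ · · ·│5
4│· · · · · · · ·│4
3│· · · ♗ · · · ♙│3
2│♙ ♙ ♕ ♙ · ♙ ♙ ·│2
1│♖ · ♗ · ♔ · · ♖│1
  ─────────────────
  a b c d e f g h

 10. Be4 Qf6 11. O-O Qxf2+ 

  a b c d e f g h
  ─────────────────
8│♜ · ♝ · ♚ · · ♜│8
7│♟ ♟ ♟ ♟ · ♟ ♟ ·│7
6│· · · ♝ · · · ♟│6
5│· · · · ♟ · · ·│5
4│· · · · ♗ · · ·│4
3│· · · · · · · ♙│3
2│♙ ♙ ♕ ♙ · ♛ ♙ ·│2
1│♖ · ♗ · · ♖ ♔ ·│1
  ─────────────────
  a b c d e f g h


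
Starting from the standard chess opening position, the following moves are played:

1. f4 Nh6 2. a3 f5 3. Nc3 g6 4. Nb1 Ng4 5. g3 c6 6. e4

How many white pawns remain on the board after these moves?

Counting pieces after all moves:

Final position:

  a b c d e f g h
  ─────────────────
8│♜ ♞ ♝ ♛ ♚ ♝ · ♜│8
7│♟ ♟ · ♟ ♟ · · ♟│7
6│· · ♟ · · · ♟ ·│6
5│· · · · · ♟ · ·│5
4│· · · · ♙ ♙ ♞ ·│4
3│♙ · · · · · ♙ ·│3
2│· ♙ ♙ ♙ · · · ♙│2
1│♖ ♘ ♗ ♕ ♔ ♗ ♘ ♖│1
  ─────────────────
  a b c d e f g h


8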